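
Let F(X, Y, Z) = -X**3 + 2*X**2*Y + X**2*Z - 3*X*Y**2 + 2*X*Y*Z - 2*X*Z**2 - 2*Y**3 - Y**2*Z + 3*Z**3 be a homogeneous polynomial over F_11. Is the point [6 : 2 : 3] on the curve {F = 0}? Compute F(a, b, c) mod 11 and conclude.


F(6,2,3) ≡ 3 (mod 11); P is NOT on the curve.

Evaluate F(6, 2, 3) term-by-term (mod 11).
  -X**3 ↦ -1·216·1·1 = -216
  2*X**2*Y ↦ 2·36·2·1 = 144
  X**2*Z ↦ 1·36·1·3 = 108
  -3*X*Y**2 ↦ -3·6·4·1 = -72
  2*X*Y*Z ↦ 2·6·2·3 = 72
  -2*X*Z**2 ↦ -2·6·1·9 = -108
  -2*Y**3 ↦ -2·1·8·1 = -16
  -Y**2*Z ↦ -1·1·4·3 = -12
  3*Z**3 ↦ 3·1·1·27 = 81
Sum: F(6, 2, 3) = (-216) + (144) + (108) + (-72) + (72) + (-108) + (-16) + (-12) + (81) = -19.
Reducing mod 11: -19 ≡ 3 (mod 11).
Since F(a, b, c) ≡ 3 ≠ 0 (mod 11), P does NOT lie on the curve.


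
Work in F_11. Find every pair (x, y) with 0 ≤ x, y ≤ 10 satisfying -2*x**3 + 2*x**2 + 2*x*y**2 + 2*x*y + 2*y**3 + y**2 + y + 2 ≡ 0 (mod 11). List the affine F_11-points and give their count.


Affine F_11-points: {(0, 10), (1, 10), (5, 0), (6, 1), (6, 2), (6, 7), (7, 3), (7, 8), (7, 9), (8, 1), (9, 1), (9, 3), (10, 6)}; count = 13.

For each of the 121 pairs (x, y) ∈ F_11², evaluate f(x, y) mod 11. Record the zeros.
  x = 0: [0↦2, 1↦6, 2↦2, 3↦2, 4↦7, 5↦7, 6↦3, 7↦7, 8↦9, 9↦10, 10↦0]  zeros at y ∈ {10}
  x = 1: [0↦2, 1↦10, 2↦3, 3↦4, 4↦3, 5↦1, 6↦10, 7↦9, 8↦10, 9↦3, 10↦0]  zeros at y ∈ {10}
  x = 2: [0↦5, 1↦6, 2↦7, 3↦9, 4↦2, 5↦9, 6↦9, 7↦3, 8↦3, 9↦10, 10↦3]  zeros at y ∈ ∅
  x = 3: [0↦10, 1↦4, 2↦2, 3↦5, 4↦3, 5↦8, 6↦10, 7↦10, 8↦9, 9↦8, 10↦8]  zeros at y ∈ ∅
  x = 4: [0↦5, 1↦3, 2↦9, 3↦2, 4↦5, 5↦8, 6↦1, 7↦7, 8↦5, 9↦7, 10↦3]  zeros at y ∈ ∅
  x = 5: [0↦0, 1↦2, 2↦5, 3↦10, 4↦7, 5↦8, 6↦3, 7↦4, 8↦1, 9↦6, 10↦9]  zeros at y ∈ {0}
  x = 6: [0↦5, 1↦0, 2↦0, 3↦6, 4↦8, 5↦7, 6↦4, 7↦0, 8↦7, 9↦4, 10↦3]  zeros at y ∈ {1, 2, 7}
  x = 7: [0↦8, 1↦7, 2↦4, 3↦0, 4↦7, 5↦4, 6↦3, 7↦5, 8↦0, 9↦0, 10↦6]  zeros at y ∈ {3, 8, 9}
  x = 8: [0↦8, 1↦0, 2↦5, 3↦2, 4↦3, 5↦9, 6↦10, 7↦7, 8↦1, 9↦4, 10↦6]  zeros at y ∈ {1}
  x = 9: [0↦4, 1↦0, 2↦2, 3↦0, 4↦6, 5↦10, 6↦2, 7↦5, 8↦9, 9↦4, 10↦2]  zeros at y ∈ {1, 3}
  x = 10: [0↦6, 1↦6, 2↦5, 3↦4, 4↦4, 5↦6, 6↦0, 7↦9, 8↦1, 9↦10, 10↦4]  zeros at y ∈ {6}
Collecting zeros: affine points = {(0, 10), (1, 10), (5, 0), (6, 1), (6, 2), (6, 7), (7, 3), (7, 8), (7, 9), (8, 1), (9, 1), (9, 3), (10, 6)}.
Total count |C(F_11)_aff| = 13.


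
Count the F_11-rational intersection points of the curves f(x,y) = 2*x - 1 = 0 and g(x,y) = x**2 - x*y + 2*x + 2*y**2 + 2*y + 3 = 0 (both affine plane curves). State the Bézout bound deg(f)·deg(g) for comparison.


Common zeros: {(6, 6), (6, 7)}; count = 2; Bézout bound = 2.

deg(f) = 1, deg(g) = 2, so Bézout bound = 2.
Scan x ∈ F_11. For each x, list the y ∈ F_11 with f(x, y) ≡ 0 and those with g(x, y) ≡ 0 (mod 11); the common zeros in that column are the intersection.
  x = 0: f ≡ 0 at y ∈ ∅; g ≡ 0 at y ∈ ∅; common: ∅.
  x = 1: f ≡ 0 at y ∈ ∅; g ≡ 0 at y ∈ ∅; common: ∅.
  x = 2: f ≡ 0 at y ∈ ∅; g ≡ 0 at y ∈ {0}; common: ∅.
  x = 3: f ≡ 0 at y ∈ ∅; g ≡ 0 at y ∈ {3}; common: ∅.
  x = 4: f ≡ 0 at y ∈ ∅; g ≡ 0 at y ∈ ∅; common: ∅.
  x = 5: f ≡ 0 at y ∈ ∅; g ≡ 0 at y ∈ ∅; common: ∅.
  x = 6: f ≡ 0 at y ∈ {0, 1, 2, 3, 4, 5, 6, 7, 8, 9, 10}; g ≡ 0 at y ∈ {6, 7}; common: {6, 7}.
  x = 7: f ≡ 0 at y ∈ ∅; g ≡ 0 at y ∈ {0, 8}; common: ∅.
  x = 8: f ≡ 0 at y ∈ ∅; g ≡ 0 at y ∈ ∅; common: ∅.
  x = 9: f ≡ 0 at y ∈ ∅; g ≡ 0 at y ∈ {3, 6}; common: ∅.
  x = 10: f ≡ 0 at y ∈ ∅; g ≡ 0 at y ∈ {7, 8}; common: ∅.
Collecting: common zeros = {(6, 6), (6, 7)}, so the count is 2.
Comparison with the Bézout bound: 2 ≤ 2 = deg(f)·deg(g), as expected for curves with no common component (the bound is attained).


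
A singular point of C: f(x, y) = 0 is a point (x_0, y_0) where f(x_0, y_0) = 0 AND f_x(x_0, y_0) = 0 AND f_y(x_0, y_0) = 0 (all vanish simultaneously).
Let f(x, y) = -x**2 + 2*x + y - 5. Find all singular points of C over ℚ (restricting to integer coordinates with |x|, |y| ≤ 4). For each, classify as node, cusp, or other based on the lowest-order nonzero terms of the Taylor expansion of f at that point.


No singular points in the scanned grid; C is smooth there.

Compute partial derivatives:
  f_x = 2 - 2*x.
  f_y = 1.
f_y = 1 is a nonzero constant, so f_y never vanishes: no point (x, y) can satisfy f = f_x = f_y = 0. In particular no (x, y) ∈ {−4, ..., 4}² is singular; the curve is smooth.


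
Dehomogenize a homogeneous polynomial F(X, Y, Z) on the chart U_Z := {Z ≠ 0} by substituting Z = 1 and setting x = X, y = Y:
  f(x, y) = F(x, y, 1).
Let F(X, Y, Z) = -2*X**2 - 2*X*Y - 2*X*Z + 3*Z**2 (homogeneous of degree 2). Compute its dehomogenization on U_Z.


f(x, y) = -2*x**2 - 2*x*y - 2*x + 3

On U_Z we set Z = 1. Each monomial c·X^i·Y^j·Z^k in F becomes c·x^i·y^j·1^k = c·x^i·y^j.
Substituting Z = 1: F(X, Y, 1) = -2*x**2 - 2*x*y - 2*x + 3.
Note: deg(f) ≤ deg(F) = 2; strict inequality happens when F is divisible by Z (lost terms).


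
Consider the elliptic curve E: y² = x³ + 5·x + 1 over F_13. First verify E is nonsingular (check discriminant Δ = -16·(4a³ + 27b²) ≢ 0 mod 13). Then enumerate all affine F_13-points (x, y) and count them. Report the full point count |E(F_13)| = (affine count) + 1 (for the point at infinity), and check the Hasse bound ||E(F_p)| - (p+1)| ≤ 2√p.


Affine points = {(0, 1), (0, 12), (3, 2), (3, 11), (6, 0), (11, 3), (11, 10)}; affine count = 7; |E(F_13)| = 8.

Discriminant check: Δ ∝ 4a³ + 27b² = 4·5³ + 27·1² = 4·125 + 27·1 ≡ 7 (mod 13). Nonzero ⇒ E is nonsingular.
For each x ∈ F_13, compute rhs = x³ + 5·x + 1 mod 13, then count y ∈ F_13 with y² ≡ rhs.
  x = 0: rhs = 1, matching y values: 1, 12 (2 points).
  x = 1: rhs = 7, matching y values: none (0 points).
  x = 2: rhs = 6, matching y values: none (0 points).
  x = 3: rhs = 4, matching y values: 2, 11 (2 points).
  x = 4: rhs = 7, matching y values: none (0 points).
  x = 5: rhs = 8, matching y values: none (0 points).
  x = 6: rhs = 0, matching y values: 0 (1 points).
  x = 7: rhs = 2, matching y values: none (0 points).
  x = 8: rhs = 7, matching y values: none (0 points).
  x = 9: rhs = 8, matching y values: none (0 points).
  x = 10: rhs = 11, matching y values: none (0 points).
  x = 11: rhs = 9, matching y values: 3, 10 (2 points).
  x = 12: rhs = 8, matching y values: none (0 points).
Total affine count: 7.
Full point count |E(F_13)| = 7 + 1 = 8.
Hasse bound: |8 − (13+1)| = |-6| = 6 ≤ 2√13 ≈ 7.2111 ✓.


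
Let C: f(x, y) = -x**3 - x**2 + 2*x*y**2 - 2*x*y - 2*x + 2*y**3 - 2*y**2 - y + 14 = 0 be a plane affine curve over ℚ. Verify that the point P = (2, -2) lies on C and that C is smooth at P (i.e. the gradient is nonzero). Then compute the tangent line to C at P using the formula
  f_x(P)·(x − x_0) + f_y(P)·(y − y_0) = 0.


Tangent line at P: -6*x + 11*y + 34 = 0.

Step 1: f(2, -2) = 0, so P lies on C.
Step 2: partial derivatives
  f_x(x, y) = -3*x**2 - 2*x + 2*y**2 - 2*y - 2, f_y(x, y) = 4*x*y - 2*x + 6*y**2 - 4*y - 1.
  f_x(P) = -6, f_y(P) = 11 (gradient nonzero, so P is smooth).
Step 3: tangent line at P: -6·(x − 2) + 11·(y − -2) = 0.
Expanding: -6*x + 11*y + 34 = 0.


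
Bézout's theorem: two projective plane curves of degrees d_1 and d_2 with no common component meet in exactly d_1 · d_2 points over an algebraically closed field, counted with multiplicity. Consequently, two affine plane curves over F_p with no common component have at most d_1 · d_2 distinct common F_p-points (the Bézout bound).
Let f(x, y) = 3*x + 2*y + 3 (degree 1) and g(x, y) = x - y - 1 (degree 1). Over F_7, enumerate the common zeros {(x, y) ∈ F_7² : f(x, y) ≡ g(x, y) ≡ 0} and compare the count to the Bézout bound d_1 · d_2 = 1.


Common zeros: {(4, 3)}; count = 1; Bézout bound = 1.

deg(f) = 1, deg(g) = 1, so Bézout bound = 1.
Scan x ∈ F_7. For each x, list the y ∈ F_7 with f(x, y) ≡ 0 and those with g(x, y) ≡ 0 (mod 7); the common zeros in that column are the intersection.
  x = 0: f ≡ 0 at y ∈ {2}; g ≡ 0 at y ∈ {6}; common: ∅.
  x = 1: f ≡ 0 at y ∈ {4}; g ≡ 0 at y ∈ {0}; common: ∅.
  x = 2: f ≡ 0 at y ∈ {6}; g ≡ 0 at y ∈ {1}; common: ∅.
  x = 3: f ≡ 0 at y ∈ {1}; g ≡ 0 at y ∈ {2}; common: ∅.
  x = 4: f ≡ 0 at y ∈ {3}; g ≡ 0 at y ∈ {3}; common: {3}.
  x = 5: f ≡ 0 at y ∈ {5}; g ≡ 0 at y ∈ {4}; common: ∅.
  x = 6: f ≡ 0 at y ∈ {0}; g ≡ 0 at y ∈ {5}; common: ∅.
Collecting: common zeros = {(4, 3)}, so the count is 1.
Comparison with the Bézout bound: 1 ≤ 1 = deg(f)·deg(g), as expected for curves with no common component (the bound is attained).


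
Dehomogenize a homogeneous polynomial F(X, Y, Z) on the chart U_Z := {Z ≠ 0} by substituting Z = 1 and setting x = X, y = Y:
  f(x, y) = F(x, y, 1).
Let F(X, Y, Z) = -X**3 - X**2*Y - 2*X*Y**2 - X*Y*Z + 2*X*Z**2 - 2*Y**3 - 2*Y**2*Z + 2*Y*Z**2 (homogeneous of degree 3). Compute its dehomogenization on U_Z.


f(x, y) = -x**3 - x**2*y - 2*x*y**2 - x*y + 2*x - 2*y**3 - 2*y**2 + 2*y

On U_Z we set Z = 1. Each monomial c·X^i·Y^j·Z^k in F becomes c·x^i·y^j·1^k = c·x^i·y^j.
Substituting Z = 1: F(X, Y, 1) = -x**3 - x**2*y - 2*x*y**2 - x*y + 2*x - 2*y**3 - 2*y**2 + 2*y.
Note: deg(f) ≤ deg(F) = 3; strict inequality happens when F is divisible by Z (lost terms).


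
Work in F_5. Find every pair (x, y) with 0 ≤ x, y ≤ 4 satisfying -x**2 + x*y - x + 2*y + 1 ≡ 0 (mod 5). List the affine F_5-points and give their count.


Affine F_5-points: {(0, 2), (1, 2), (2, 0), (4, 4)}; count = 4.

For each of the 25 pairs (x, y) ∈ F_5², evaluate f(x, y) mod 5. Record the zeros.
  x = 0: [0↦1, 1↦3, 2↦0, 3↦2, 4↦4]  zeros at y ∈ {2}
  x = 1: [0↦4, 1↦2, 2↦0, 3↦3, 4↦1]  zeros at y ∈ {2}
  x = 2: [0↦0, 1↦4, 2↦3, 3↦2, 4↦1]  zeros at y ∈ {0}
  x = 3: [0↦4, 1↦4, 2↦4, 3↦4, 4↦4]  zeros at y ∈ ∅
  x = 4: [0↦1, 1↦2, 2↦3, 3↦4, 4↦0]  zeros at y ∈ {4}
Collecting zeros: affine points = {(0, 2), (1, 2), (2, 0), (4, 4)}.
Total count |C(F_5)_aff| = 4.


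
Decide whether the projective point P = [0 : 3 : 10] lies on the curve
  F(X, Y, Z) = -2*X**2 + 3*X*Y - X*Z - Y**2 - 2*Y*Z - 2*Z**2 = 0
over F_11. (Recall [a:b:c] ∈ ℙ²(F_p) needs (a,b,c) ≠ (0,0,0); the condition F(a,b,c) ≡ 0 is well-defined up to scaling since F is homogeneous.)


F(0,3,10) ≡ 6 (mod 11); P is NOT on the curve.

Evaluate F(0, 3, 10) term-by-term (mod 11).
  -2*X**2 ↦ -2·0·1·1 = 0
  3*X*Y ↦ 3·0·3·1 = 0
  -X*Z ↦ -1·0·1·10 = 0
  -Y**2 ↦ -1·1·9·1 = -9
  -2*Y*Z ↦ -2·1·3·10 = -60
  -2*Z**2 ↦ -2·1·1·100 = -200
Sum: F(0, 3, 10) = (0) + (0) + (0) + (-9) + (-60) + (-200) = -269.
Reducing mod 11: -269 ≡ 6 (mod 11).
Since F(a, b, c) ≡ 6 ≠ 0 (mod 11), P does NOT lie on the curve.


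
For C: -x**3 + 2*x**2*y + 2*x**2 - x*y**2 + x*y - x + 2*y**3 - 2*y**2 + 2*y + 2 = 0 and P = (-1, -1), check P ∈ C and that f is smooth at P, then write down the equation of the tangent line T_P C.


Tangent line at P: -6*x + 11*y + 5 = 0.

Step 1: f(-1, -1) = 0, so P lies on C.
Step 2: partial derivatives
  f_x(x, y) = -3*x**2 + 4*x*y + 4*x - y**2 + y - 1, f_y(x, y) = 2*x**2 - 2*x*y + x + 6*y**2 - 4*y + 2.
  f_x(P) = -6, f_y(P) = 11 (gradient nonzero, so P is smooth).
Step 3: tangent line at P: -6·(x − -1) + 11·(y − -1) = 0.
Expanding: -6*x + 11*y + 5 = 0.


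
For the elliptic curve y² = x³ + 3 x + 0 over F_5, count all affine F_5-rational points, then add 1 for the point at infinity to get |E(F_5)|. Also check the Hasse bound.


Affine points = {(0, 0), (1, 2), (1, 3), (2, 2), (2, 3), (3, 1), (3, 4), (4, 1), (4, 4)}; affine count = 9; |E(F_5)| = 10.

Discriminant check: Δ ∝ 4a³ + 27b² = 4·3³ + 27·0² = 4·27 + 27·0 ≡ 3 (mod 5). Nonzero ⇒ E is nonsingular.
For each x ∈ F_5, compute rhs = x³ + 3·x + 0 mod 5, then count y ∈ F_5 with y² ≡ rhs.
  x = 0: rhs = 0, matching y values: 0 (1 points).
  x = 1: rhs = 4, matching y values: 2, 3 (2 points).
  x = 2: rhs = 4, matching y values: 2, 3 (2 points).
  x = 3: rhs = 1, matching y values: 1, 4 (2 points).
  x = 4: rhs = 1, matching y values: 1, 4 (2 points).
Total affine count: 9.
Full point count |E(F_5)| = 9 + 1 = 10.
Hasse bound: |10 − (5+1)| = |4| = 4 ≤ 2√5 ≈ 4.4721 ✓.


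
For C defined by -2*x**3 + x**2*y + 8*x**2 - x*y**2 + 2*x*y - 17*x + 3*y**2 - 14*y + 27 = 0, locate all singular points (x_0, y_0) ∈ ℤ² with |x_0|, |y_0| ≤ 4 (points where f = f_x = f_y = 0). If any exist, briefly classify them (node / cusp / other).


Singular points: {(2, 3)}; classification: node.

Compute partial derivatives:
  f_x = -6*x**2 + 2*x*y + 16*x - y**2 + 2*y - 17.
  f_y = x**2 - 2*x*y + 2*x + 6*y - 14.
Scan x_0 ∈ {−4, ..., 4}. For each x_0, f_y(x_0, y) is a polynomial in y; find its integer roots y ∈ {−4, ..., 4}, then test f_x and f at those candidates.
  x = -4: f_y(-4, y) = 14*y - 6; no integer root y with |y| ≤ 4.
  x = -3: f_y(-3, y) = 12*y - 11; no integer root y with |y| ≤ 4.
  x = -2: f_y(-2, y) = 10*y - 14; no integer root y with |y| ≤ 4.
  x = -1: f_y(-1, y) = 8*y - 15; no integer root y with |y| ≤ 4.
  x = 0: f_y(0, y) = 6*y - 14; no integer root y with |y| ≤ 4.
  x = 1: f_y(1, y) = 4*y - 11; no integer root y with |y| ≤ 4.
  x = 2: f_y(2, y) = 2*y - 6; vanishes at y ∈ {3}. (2, 3): f_x = 0, f = 0 — SINGULAR.
  x = 3: f_y(3, y) = 1; no integer root y with |y| ≤ 4.
  x = 4: f_y(4, y) = 10 - 2*y; no integer root y with |y| ≤ 4.
Only singular point on the grid: (2, 3).
Classify: substitute x = 2 + u, y = 3 + v and expand: f = -2*u**3 + u**2*v - u**2 - u*v**2 + v**2.
No constant or linear terms (consistent with a singular point). Quadratic part: -u**2 + v**2. Cubic part: -2*u**3 + u**2*v - u*v**2.
The quadratic part v**2 - u**2 = (v − u)(v + u) splits into two distinct linear factors, so there are two distinct tangent lines y − 3 = ±(x − 2) — this is a node (ordinary double point).
Classification: node.


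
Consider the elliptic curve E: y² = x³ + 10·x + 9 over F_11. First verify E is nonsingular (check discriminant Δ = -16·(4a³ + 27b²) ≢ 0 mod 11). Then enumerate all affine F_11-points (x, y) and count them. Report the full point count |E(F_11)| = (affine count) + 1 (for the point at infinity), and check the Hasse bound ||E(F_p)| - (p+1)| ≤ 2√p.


Affine points = {(0, 3), (0, 8), (1, 3), (1, 8), (2, 2), (2, 9), (3, 0), (4, 5), (4, 6), (7, 2), (7, 9), (9, 5), (9, 6), (10, 3), (10, 8)}; affine count = 15; |E(F_11)| = 16.

Discriminant check: Δ ∝ 4a³ + 27b² = 4·10³ + 27·9² = 4·1000 + 27·81 ≡ 5 (mod 11). Nonzero ⇒ E is nonsingular.
For each x ∈ F_11, compute rhs = x³ + 10·x + 9 mod 11, then count y ∈ F_11 with y² ≡ rhs.
  x = 0: rhs = 9, matching y values: 3, 8 (2 points).
  x = 1: rhs = 9, matching y values: 3, 8 (2 points).
  x = 2: rhs = 4, matching y values: 2, 9 (2 points).
  x = 3: rhs = 0, matching y values: 0 (1 points).
  x = 4: rhs = 3, matching y values: 5, 6 (2 points).
  x = 5: rhs = 8, matching y values: none (0 points).
  x = 6: rhs = 10, matching y values: none (0 points).
  x = 7: rhs = 4, matching y values: 2, 9 (2 points).
  x = 8: rhs = 7, matching y values: none (0 points).
  x = 9: rhs = 3, matching y values: 5, 6 (2 points).
  x = 10: rhs = 9, matching y values: 3, 8 (2 points).
Total affine count: 15.
Full point count |E(F_11)| = 15 + 1 = 16.
Hasse bound: |16 − (11+1)| = |4| = 4 ≤ 2√11 ≈ 6.6332 ✓.


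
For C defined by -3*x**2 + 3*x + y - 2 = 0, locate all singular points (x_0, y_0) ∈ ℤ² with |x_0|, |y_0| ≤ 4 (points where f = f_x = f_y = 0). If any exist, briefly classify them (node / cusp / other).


No singular points in the scanned grid; C is smooth there.

Compute partial derivatives:
  f_x = 3 - 6*x.
  f_y = 1.
f_y = 1 is a nonzero constant, so f_y never vanishes: no point (x, y) can satisfy f = f_x = f_y = 0. In particular no (x, y) ∈ {−4, ..., 4}² is singular; the curve is smooth.


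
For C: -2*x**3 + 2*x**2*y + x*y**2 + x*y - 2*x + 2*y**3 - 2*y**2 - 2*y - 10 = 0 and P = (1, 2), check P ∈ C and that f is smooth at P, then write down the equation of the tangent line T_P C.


Tangent line at P: 6*x + 21*y - 48 = 0.

Step 1: f(1, 2) = 0, so P lies on C.
Step 2: partial derivatives
  f_x(x, y) = -6*x**2 + 4*x*y + y**2 + y - 2, f_y(x, y) = 2*x**2 + 2*x*y + x + 6*y**2 - 4*y - 2.
  f_x(P) = 6, f_y(P) = 21 (gradient nonzero, so P is smooth).
Step 3: tangent line at P: 6·(x − 1) + 21·(y − 2) = 0.
Expanding: 6*x + 21*y - 48 = 0.


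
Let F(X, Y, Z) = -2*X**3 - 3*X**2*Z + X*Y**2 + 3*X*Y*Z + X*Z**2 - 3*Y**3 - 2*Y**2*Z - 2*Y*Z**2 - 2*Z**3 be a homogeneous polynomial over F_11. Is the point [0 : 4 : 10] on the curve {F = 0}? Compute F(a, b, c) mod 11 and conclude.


F(0,4,10) ≡ 10 (mod 11); P is NOT on the curve.

Evaluate F(0, 4, 10) term-by-term (mod 11).
  -2*X**3 ↦ -2·0·1·1 = 0
  -3*X**2*Z ↦ -3·0·1·10 = 0
  X*Y**2 ↦ 1·0·16·1 = 0
  3*X*Y*Z ↦ 3·0·4·10 = 0
  X*Z**2 ↦ 1·0·1·100 = 0
  -3*Y**3 ↦ -3·1·64·1 = -192
  -2*Y**2*Z ↦ -2·1·16·10 = -320
  -2*Y*Z**2 ↦ -2·1·4·100 = -800
  -2*Z**3 ↦ -2·1·1·1000 = -2000
Sum: F(0, 4, 10) = (0) + (0) + (0) + (0) + (0) + (-192) + (-320) + (-800) + (-2000) = -3312.
Reducing mod 11: -3312 ≡ 10 (mod 11).
Since F(a, b, c) ≡ 10 ≠ 0 (mod 11), P does NOT lie on the curve.


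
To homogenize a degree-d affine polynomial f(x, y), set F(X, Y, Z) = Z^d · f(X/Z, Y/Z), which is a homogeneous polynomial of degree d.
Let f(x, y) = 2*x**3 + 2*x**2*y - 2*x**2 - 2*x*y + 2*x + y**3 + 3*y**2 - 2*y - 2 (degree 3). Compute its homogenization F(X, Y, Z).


F(X, Y, Z) = 2*X**3 + 2*X**2*Y - 2*X**2*Z - 2*X*Y*Z + 2*X*Z**2 + Y**3 + 3*Y**2*Z - 2*Y*Z**2 - 2*Z**3

deg(f) = 3.
Substitute x = X/Z, y = Y/Z into f, then multiply by Z^3.
  monomial 2·x^3·y^0 ↦ 2·X^3·Y^0·Z^0.
  monomial 2·x^2·y^1 ↦ 2·X^2·Y^1·Z^0.
  monomial -2·x^2·y^0 ↦ -2·X^2·Y^0·Z^1.
  monomial -2·x^1·y^1 ↦ -2·X^1·Y^1·Z^1.
  monomial 2·x^1·y^0 ↦ 2·X^1·Y^0·Z^2.
  monomial 1·x^0·y^3 ↦ 1·X^0·Y^3·Z^0.
  monomial 3·x^0·y^2 ↦ 3·X^0·Y^2·Z^1.
  monomial -2·x^0·y^1 ↦ -2·X^0·Y^1·Z^2.
  monomial -2·x^0·y^0 ↦ -2·X^0·Y^0·Z^3.
Collecting: F(X, Y, Z) = 2*X**3 + 2*X**2*Y - 2*X**2*Z - 2*X*Y*Z + 2*X*Z**2 + Y**3 + 3*Y**2*Z - 2*Y*Z**2 - 2*Z**3.


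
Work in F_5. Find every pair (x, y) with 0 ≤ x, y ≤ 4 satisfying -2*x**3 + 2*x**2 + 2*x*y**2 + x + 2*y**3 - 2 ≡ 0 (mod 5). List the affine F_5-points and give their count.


Affine F_5-points: {(0, 1), (3, 0), (3, 2)}; count = 3.

For each of the 25 pairs (x, y) ∈ F_5², evaluate f(x, y) mod 5. Record the zeros.
  x = 0: [0↦3, 1↦0, 2↦4, 3↦2, 4↦1]  zeros at y ∈ {1}
  x = 1: [0↦4, 1↦3, 2↦3, 3↦1, 4↦4]  zeros at y ∈ ∅
  x = 2: [0↦2, 1↦3, 2↦4, 3↦2, 4↦4]  zeros at y ∈ ∅
  x = 3: [0↦0, 1↦3, 2↦0, 3↦3, 4↦4]  zeros at y ∈ {0, 2}
  x = 4: [0↦1, 1↦1, 2↦4, 3↦2, 4↦2]  zeros at y ∈ ∅
Collecting zeros: affine points = {(0, 1), (3, 0), (3, 2)}.
Total count |C(F_5)_aff| = 3.


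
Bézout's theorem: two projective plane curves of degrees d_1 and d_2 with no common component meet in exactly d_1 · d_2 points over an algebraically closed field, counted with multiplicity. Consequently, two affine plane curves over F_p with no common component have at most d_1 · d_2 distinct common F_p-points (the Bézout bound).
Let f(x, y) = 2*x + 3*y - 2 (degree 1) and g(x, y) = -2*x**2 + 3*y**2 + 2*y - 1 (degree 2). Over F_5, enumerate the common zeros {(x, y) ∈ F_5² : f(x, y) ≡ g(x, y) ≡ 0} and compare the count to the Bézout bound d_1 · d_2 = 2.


Common zeros: {(0, 4), (4, 3)}; count = 2; Bézout bound = 2.

deg(f) = 1, deg(g) = 2, so Bézout bound = 2.
Scan x ∈ F_5. For each x, list the y ∈ F_5 with f(x, y) ≡ 0 and those with g(x, y) ≡ 0 (mod 5); the common zeros in that column are the intersection.
  x = 0: f ≡ 0 at y ∈ {4}; g ≡ 0 at y ∈ {2, 4}; common: {4}.
  x = 1: f ≡ 0 at y ∈ {0}; g ≡ 0 at y ∈ {3}; common: ∅.
  x = 2: f ≡ 0 at y ∈ {1}; g ≡ 0 at y ∈ ∅; common: ∅.
  x = 3: f ≡ 0 at y ∈ {2}; g ≡ 0 at y ∈ ∅; common: ∅.
  x = 4: f ≡ 0 at y ∈ {3}; g ≡ 0 at y ∈ {3}; common: {3}.
Collecting: common zeros = {(0, 4), (4, 3)}, so the count is 2.
Comparison with the Bézout bound: 2 ≤ 2 = deg(f)·deg(g), as expected for curves with no common component (the bound is attained).


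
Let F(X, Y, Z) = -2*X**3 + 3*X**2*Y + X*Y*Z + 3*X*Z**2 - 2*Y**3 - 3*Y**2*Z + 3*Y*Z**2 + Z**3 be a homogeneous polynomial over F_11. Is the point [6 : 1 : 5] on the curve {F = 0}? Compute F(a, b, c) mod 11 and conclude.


F(6,1,5) ≡ 9 (mod 11); P is NOT on the curve.

Evaluate F(6, 1, 5) term-by-term (mod 11).
  -2*X**3 ↦ -2·216·1·1 = -432
  3*X**2*Y ↦ 3·36·1·1 = 108
  X*Y*Z ↦ 1·6·1·5 = 30
  3*X*Z**2 ↦ 3·6·1·25 = 450
  -2*Y**3 ↦ -2·1·1·1 = -2
  -3*Y**2*Z ↦ -3·1·1·5 = -15
  3*Y*Z**2 ↦ 3·1·1·25 = 75
  Z**3 ↦ 1·1·1·125 = 125
Sum: F(6, 1, 5) = (-432) + (108) + (30) + (450) + (-2) + (-15) + (75) + (125) = 339.
Reducing mod 11: 339 ≡ 9 (mod 11).
Since F(a, b, c) ≡ 9 ≠ 0 (mod 11), P does NOT lie on the curve.


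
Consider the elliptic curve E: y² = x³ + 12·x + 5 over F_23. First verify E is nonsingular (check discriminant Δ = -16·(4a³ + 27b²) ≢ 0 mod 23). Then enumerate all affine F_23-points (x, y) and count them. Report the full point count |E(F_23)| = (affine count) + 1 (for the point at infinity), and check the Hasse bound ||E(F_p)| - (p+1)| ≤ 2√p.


Affine points = {(1, 8), (1, 15), (4, 5), (4, 18), (5, 11), (5, 12), (7, 8), (7, 15), (13, 9), (13, 14), (15, 8), (15, 15), (17, 4), (17, 19), (18, 2), (18, 21), (19, 10), (19, 13)}; affine count = 18; |E(F_23)| = 19.

Discriminant check: Δ ∝ 4a³ + 27b² = 4·12³ + 27·5² = 4·1728 + 27·25 ≡ 20 (mod 23). Nonzero ⇒ E is nonsingular.
For each x ∈ F_23, compute rhs = x³ + 12·x + 5 mod 23, then count y ∈ F_23 with y² ≡ rhs.
  x = 0: rhs = 5, matching y values: none (0 points).
  x = 1: rhs = 18, matching y values: 8, 15 (2 points).
  x = 2: rhs = 14, matching y values: none (0 points).
  x = 3: rhs = 22, matching y values: none (0 points).
  x = 4: rhs = 2, matching y values: 5, 18 (2 points).
  x = 5: rhs = 6, matching y values: 11, 12 (2 points).
  x = 6: rhs = 17, matching y values: none (0 points).
  x = 7: rhs = 18, matching y values: 8, 15 (2 points).
  x = 8: rhs = 15, matching y values: none (0 points).
  x = 9: rhs = 14, matching y values: none (0 points).
  x = 10: rhs = 21, matching y values: none (0 points).
  x = 11: rhs = 19, matching y values: none (0 points).
  x = 12: rhs = 14, matching y values: none (0 points).
  x = 13: rhs = 12, matching y values: 9, 14 (2 points).
  x = 14: rhs = 19, matching y values: none (0 points).
  x = 15: rhs = 18, matching y values: 8, 15 (2 points).
  x = 16: rhs = 15, matching y values: none (0 points).
  x = 17: rhs = 16, matching y values: 4, 19 (2 points).
  x = 18: rhs = 4, matching y values: 2, 21 (2 points).
  x = 19: rhs = 8, matching y values: 10, 13 (2 points).
  x = 20: rhs = 11, matching y values: none (0 points).
  x = 21: rhs = 19, matching y values: none (0 points).
  x = 22: rhs = 15, matching y values: none (0 points).
Total affine count: 18.
Full point count |E(F_23)| = 18 + 1 = 19.
Hasse bound: |19 − (23+1)| = |-5| = 5 ≤ 2√23 ≈ 9.5917 ✓.


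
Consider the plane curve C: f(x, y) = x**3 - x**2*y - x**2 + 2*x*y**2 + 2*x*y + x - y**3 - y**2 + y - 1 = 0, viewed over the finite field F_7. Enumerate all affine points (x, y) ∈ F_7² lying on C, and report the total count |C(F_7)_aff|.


Affine F_7-points: {(0, 4), (1, 0), (1, 2), (1, 6), (2, 4), (3, 2), (3, 4), (3, 6), (5, 1), (6, 2)}; count = 10.

For each of the 49 pairs (x, y) ∈ F_7², evaluate f(x, y) mod 7. Record the zeros.
  x = 0: [0↦6, 1↦5, 2↦3, 3↦1, 4↦0, 5↦1, 6↦5]  zeros at y ∈ {4}
  x = 1: [0↦0, 1↦2, 2↦0, 3↦2, 4↦2, 5↦1, 6↦0]  zeros at y ∈ {0, 2, 6}
  x = 2: [0↦5, 1↦1, 2↦4, 3↦1, 4↦0, 5↦2, 6↦1]  zeros at y ∈ {4}
  x = 3: [0↦6, 1↦1, 2↦0, 3↦4, 4↦0, 5↦3, 6↦0]  zeros at y ∈ {2, 4, 6}
  x = 4: [0↦2, 1↦1, 2↦1, 3↦3, 4↦1, 5↦3, 6↦3]  zeros at y ∈ ∅
  x = 5: [0↦6, 1↦0, 2↦6, 3↦4, 4↦2, 5↦1, 6↦2]  zeros at y ∈ {1}
  x = 6: [0↦3, 1↦4, 2↦0, 3↦6, 4↦2, 5↦3, 6↦3]  zeros at y ∈ {2}
Collecting zeros: affine points = {(0, 4), (1, 0), (1, 2), (1, 6), (2, 4), (3, 2), (3, 4), (3, 6), (5, 1), (6, 2)}.
Total count |C(F_7)_aff| = 10.


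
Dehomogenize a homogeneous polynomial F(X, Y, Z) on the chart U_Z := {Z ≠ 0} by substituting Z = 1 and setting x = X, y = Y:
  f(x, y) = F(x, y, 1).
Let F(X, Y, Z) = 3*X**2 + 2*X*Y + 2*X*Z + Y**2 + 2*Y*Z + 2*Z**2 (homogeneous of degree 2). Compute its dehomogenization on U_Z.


f(x, y) = 3*x**2 + 2*x*y + 2*x + y**2 + 2*y + 2

On U_Z we set Z = 1. Each monomial c·X^i·Y^j·Z^k in F becomes c·x^i·y^j·1^k = c·x^i·y^j.
Substituting Z = 1: F(X, Y, 1) = 3*x**2 + 2*x*y + 2*x + y**2 + 2*y + 2.
Note: deg(f) ≤ deg(F) = 2; strict inequality happens when F is divisible by Z (lost terms).


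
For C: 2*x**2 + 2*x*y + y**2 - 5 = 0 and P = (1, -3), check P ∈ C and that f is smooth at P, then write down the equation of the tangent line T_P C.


Tangent line at P: -2*x - 4*y - 10 = 0.

Step 1: f(1, -3) = 0, so P lies on C.
Step 2: partial derivatives
  f_x(x, y) = 4*x + 2*y, f_y(x, y) = 2*x + 2*y.
  f_x(P) = -2, f_y(P) = -4 (gradient nonzero, so P is smooth).
Step 3: tangent line at P: -2·(x − 1) + -4·(y − -3) = 0.
Expanding: -2*x - 4*y - 10 = 0.


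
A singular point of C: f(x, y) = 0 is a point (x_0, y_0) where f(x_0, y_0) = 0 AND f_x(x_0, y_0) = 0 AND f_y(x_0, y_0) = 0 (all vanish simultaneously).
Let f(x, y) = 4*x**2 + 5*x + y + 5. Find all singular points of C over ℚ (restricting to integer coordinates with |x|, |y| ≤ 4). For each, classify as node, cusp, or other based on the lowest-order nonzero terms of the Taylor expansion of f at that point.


No singular points in the scanned grid; C is smooth there.

Compute partial derivatives:
  f_x = 8*x + 5.
  f_y = 1.
f_y = 1 is a nonzero constant, so f_y never vanishes: no point (x, y) can satisfy f = f_x = f_y = 0. In particular no (x, y) ∈ {−4, ..., 4}² is singular; the curve is smooth.


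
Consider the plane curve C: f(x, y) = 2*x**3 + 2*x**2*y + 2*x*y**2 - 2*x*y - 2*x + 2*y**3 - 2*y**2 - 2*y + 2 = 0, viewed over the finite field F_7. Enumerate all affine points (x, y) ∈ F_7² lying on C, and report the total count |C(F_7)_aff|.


Affine F_7-points: {(0, 1), (0, 6), (1, 2), (2, 0), (2, 2), (2, 4), (3, 6), (4, 4), (5, 5), (5, 6)}; count = 10.

For each of the 49 pairs (x, y) ∈ F_7², evaluate f(x, y) mod 7. Record the zeros.
  x = 0: [0↦2, 1↦0, 2↦6, 3↦4, 4↦6, 5↦3, 6↦0]  zeros at y ∈ {1, 6}
  x = 1: [0↦2, 1↦2, 2↦0, 3↦1, 4↦3, 5↦4, 6↦2]  zeros at y ∈ {2}
  x = 2: [0↦0, 1↦6, 2↦0, 3↦1, 4↦0, 5↦2, 6↦5]  zeros at y ∈ {0, 2, 4}
  x = 3: [0↦1, 1↦3, 2↦4, 3↦2, 4↦2, 5↦2, 6↦0]  zeros at y ∈ {6}
  x = 4: [0↦3, 1↦5, 2↦3, 3↦2, 4↦0, 5↦2, 6↦6]  zeros at y ∈ {4}
  x = 5: [0↦4, 1↦3, 2↦2, 3↦6, 4↦6, 5↦0, 6↦0]  zeros at y ∈ {5, 6}
  x = 6: [0↦2, 1↦2, 2↦6, 3↦5, 4↦4, 5↦1, 6↦1]  zeros at y ∈ ∅
Collecting zeros: affine points = {(0, 1), (0, 6), (1, 2), (2, 0), (2, 2), (2, 4), (3, 6), (4, 4), (5, 5), (5, 6)}.
Total count |C(F_7)_aff| = 10.


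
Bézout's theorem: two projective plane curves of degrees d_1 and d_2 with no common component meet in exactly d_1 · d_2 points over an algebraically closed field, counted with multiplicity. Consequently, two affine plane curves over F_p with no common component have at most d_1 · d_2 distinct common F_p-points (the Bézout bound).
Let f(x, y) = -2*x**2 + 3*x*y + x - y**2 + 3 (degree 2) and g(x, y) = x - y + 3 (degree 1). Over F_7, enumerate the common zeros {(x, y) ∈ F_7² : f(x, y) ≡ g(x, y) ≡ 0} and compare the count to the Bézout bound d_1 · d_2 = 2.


Common zeros: {(5, 1)}; count = 1; Bézout bound = 2.

deg(f) = 2, deg(g) = 1, so Bézout bound = 2.
Scan x ∈ F_7. For each x, list the y ∈ F_7 with f(x, y) ≡ 0 and those with g(x, y) ≡ 0 (mod 7); the common zeros in that column are the intersection.
  x = 0: f ≡ 0 at y ∈ ∅; g ≡ 0 at y ∈ {3}; common: ∅.
  x = 1: f ≡ 0 at y ∈ ∅; g ≡ 0 at y ∈ {4}; common: ∅.
  x = 2: f ≡ 0 at y ∈ ∅; g ≡ 0 at y ∈ {5}; common: ∅.
  x = 3: f ≡ 0 at y ∈ ∅; g ≡ 0 at y ∈ {6}; common: ∅.
  x = 4: f ≡ 0 at y ∈ {1, 4}; g ≡ 0 at y ∈ {0}; common: ∅.
  x = 5: f ≡ 0 at y ∈ {0, 1}; g ≡ 0 at y ∈ {1}; common: {1}.
  x = 6: f ≡ 0 at y ∈ {0, 4}; g ≡ 0 at y ∈ {2}; common: ∅.
Collecting: common zeros = {(5, 1)}, so the count is 1.
Comparison with the Bézout bound: 1 ≤ 2 = deg(f)·deg(g), as expected for curves with no common component (the affine F_7-count falls short of the bound because intersections may lie at infinity, over extension fields, or carry multiplicity).


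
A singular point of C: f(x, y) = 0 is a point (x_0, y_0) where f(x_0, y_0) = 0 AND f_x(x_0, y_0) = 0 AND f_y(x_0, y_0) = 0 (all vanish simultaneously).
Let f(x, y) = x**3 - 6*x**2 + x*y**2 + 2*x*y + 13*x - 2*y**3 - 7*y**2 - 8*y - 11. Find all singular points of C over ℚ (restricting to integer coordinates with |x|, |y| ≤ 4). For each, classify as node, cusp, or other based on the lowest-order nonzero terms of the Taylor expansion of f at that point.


Singular points: {(2, -1)}; classification: cusp.

Compute partial derivatives:
  f_x = 3*x**2 - 12*x + y**2 + 2*y + 13.
  f_y = 2*x*y + 2*x - 6*y**2 - 14*y - 8.
Scan x_0 ∈ {−4, ..., 4}. For each x_0, f_y(x_0, y) is a polynomial in y; find its integer roots y ∈ {−4, ..., 4}, then test f_x and f at those candidates.
  x = -4: f_y(-4, y) = -6*y**2 - 22*y - 16; vanishes at y ∈ {-1}. (-4, -1): f_x = 108 ≠ 0.
  x = -3: f_y(-3, y) = -6*y**2 - 20*y - 14; vanishes at y ∈ {-1}. (-3, -1): f_x = 75 ≠ 0.
  x = -2: f_y(-2, y) = -6*y**2 - 18*y - 12; vanishes at y ∈ {-2, -1}. (-2, -2): f_x = 49 ≠ 0; (-2, -1): f_x = 48 ≠ 0.
  x = -1: f_y(-1, y) = -6*y**2 - 16*y - 10; vanishes at y ∈ {-1}. (-1, -1): f_x = 27 ≠ 0.
  x = 0: f_y(0, y) = -6*y**2 - 14*y - 8; vanishes at y ∈ {-1}. (0, -1): f_x = 12 ≠ 0.
  x = 1: f_y(1, y) = -6*y**2 - 12*y - 6; vanishes at y ∈ {-1}. (1, -1): f_x = 3 ≠ 0.
  x = 2: f_y(2, y) = -6*y**2 - 10*y - 4; vanishes at y ∈ {-1}. (2, -1): f_x = 0, f = 0 — SINGULAR.
  x = 3: f_y(3, y) = -6*y**2 - 8*y - 2; vanishes at y ∈ {-1}. (3, -1): f_x = 3 ≠ 0.
  x = 4: f_y(4, y) = -6*y**2 - 6*y; vanishes at y ∈ {-1, 0}. (4, -1): f_x = 12 ≠ 0; (4, 0): f_x = 13 ≠ 0.
Only singular point on the grid: (2, -1).
Classify: substitute x = 2 + u, y = -1 + v and expand: f = u**3 + u*v**2 - 2*v**3 + v**2.
No constant or linear terms (consistent with a singular point). Quadratic part: v**2. Cubic part: u**3 + u*v**2 - 2*v**3.
The quadratic part v**2 is a perfect square, so there is a single (double) tangent line v = 0, i.e. y = -1. Restricting the cubic part to that line (v = 0) leaves u**3 ≠ 0, so f is not divisible by v and the branch is v² ≈ -u**3 to lowest order — this is a cusp.
Classification: cusp.


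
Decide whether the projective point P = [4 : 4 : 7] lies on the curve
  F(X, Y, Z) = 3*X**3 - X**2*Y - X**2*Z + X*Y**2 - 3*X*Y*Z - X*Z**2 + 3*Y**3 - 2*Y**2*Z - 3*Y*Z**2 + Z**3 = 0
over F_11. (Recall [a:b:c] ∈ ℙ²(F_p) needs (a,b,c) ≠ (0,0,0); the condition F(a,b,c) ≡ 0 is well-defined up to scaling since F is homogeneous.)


F(4,4,7) ≡ 8 (mod 11); P is NOT on the curve.

Evaluate F(4, 4, 7) term-by-term (mod 11).
  3*X**3 ↦ 3·64·1·1 = 192
  -X**2*Y ↦ -1·16·4·1 = -64
  -X**2*Z ↦ -1·16·1·7 = -112
  X*Y**2 ↦ 1·4·16·1 = 64
  -3*X*Y*Z ↦ -3·4·4·7 = -336
  -X*Z**2 ↦ -1·4·1·49 = -196
  3*Y**3 ↦ 3·1·64·1 = 192
  -2*Y**2*Z ↦ -2·1·16·7 = -224
  -3*Y*Z**2 ↦ -3·1·4·49 = -588
  Z**3 ↦ 1·1·1·343 = 343
Sum: F(4, 4, 7) = (192) + (-64) + (-112) + (64) + (-336) + (-196) + (192) + (-224) + (-588) + (343) = -729.
Reducing mod 11: -729 ≡ 8 (mod 11).
Since F(a, b, c) ≡ 8 ≠ 0 (mod 11), P does NOT lie on the curve.


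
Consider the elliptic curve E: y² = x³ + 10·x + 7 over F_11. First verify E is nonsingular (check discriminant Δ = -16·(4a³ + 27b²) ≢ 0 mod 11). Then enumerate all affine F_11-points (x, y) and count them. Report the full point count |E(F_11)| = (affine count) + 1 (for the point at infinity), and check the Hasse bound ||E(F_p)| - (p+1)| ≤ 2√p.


Affine points = {(3, 3), (3, 8), (4, 1), (4, 10), (8, 4), (8, 7), (9, 1), (9, 10)}; affine count = 8; |E(F_11)| = 9.

Discriminant check: Δ ∝ 4a³ + 27b² = 4·10³ + 27·7² = 4·1000 + 27·49 ≡ 10 (mod 11). Nonzero ⇒ E is nonsingular.
For each x ∈ F_11, compute rhs = x³ + 10·x + 7 mod 11, then count y ∈ F_11 with y² ≡ rhs.
  x = 0: rhs = 7, matching y values: none (0 points).
  x = 1: rhs = 7, matching y values: none (0 points).
  x = 2: rhs = 2, matching y values: none (0 points).
  x = 3: rhs = 9, matching y values: 3, 8 (2 points).
  x = 4: rhs = 1, matching y values: 1, 10 (2 points).
  x = 5: rhs = 6, matching y values: none (0 points).
  x = 6: rhs = 8, matching y values: none (0 points).
  x = 7: rhs = 2, matching y values: none (0 points).
  x = 8: rhs = 5, matching y values: 4, 7 (2 points).
  x = 9: rhs = 1, matching y values: 1, 10 (2 points).
  x = 10: rhs = 7, matching y values: none (0 points).
Total affine count: 8.
Full point count |E(F_11)| = 8 + 1 = 9.
Hasse bound: |9 − (11+1)| = |-3| = 3 ≤ 2√11 ≈ 6.6332 ✓.


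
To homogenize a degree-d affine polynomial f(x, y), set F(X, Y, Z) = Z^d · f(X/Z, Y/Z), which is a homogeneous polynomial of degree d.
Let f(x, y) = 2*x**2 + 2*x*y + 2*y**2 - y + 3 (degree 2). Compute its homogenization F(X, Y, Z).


F(X, Y, Z) = 2*X**2 + 2*X*Y + 2*Y**2 - Y*Z + 3*Z**2

deg(f) = 2.
Substitute x = X/Z, y = Y/Z into f, then multiply by Z^2.
  monomial 2·x^2·y^0 ↦ 2·X^2·Y^0·Z^0.
  monomial 2·x^1·y^1 ↦ 2·X^1·Y^1·Z^0.
  monomial 2·x^0·y^2 ↦ 2·X^0·Y^2·Z^0.
  monomial -1·x^0·y^1 ↦ -1·X^0·Y^1·Z^1.
  monomial 3·x^0·y^0 ↦ 3·X^0·Y^0·Z^2.
Collecting: F(X, Y, Z) = 2*X**2 + 2*X*Y + 2*Y**2 - Y*Z + 3*Z**2.


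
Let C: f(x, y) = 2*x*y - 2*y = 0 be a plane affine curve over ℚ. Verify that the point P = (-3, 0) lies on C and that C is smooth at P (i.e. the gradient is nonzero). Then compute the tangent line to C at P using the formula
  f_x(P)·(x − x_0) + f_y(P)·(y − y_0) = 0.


Tangent line at P: -8*y = 0.

Step 1: f(-3, 0) = 0, so P lies on C.
Step 2: partial derivatives
  f_x(x, y) = 2*y, f_y(x, y) = 2*x - 2.
  f_x(P) = 0, f_y(P) = -8 (gradient nonzero, so P is smooth).
Step 3: tangent line at P: 0·(x − -3) + -8·(y − 0) = 0.
Expanding: -8*y = 0.


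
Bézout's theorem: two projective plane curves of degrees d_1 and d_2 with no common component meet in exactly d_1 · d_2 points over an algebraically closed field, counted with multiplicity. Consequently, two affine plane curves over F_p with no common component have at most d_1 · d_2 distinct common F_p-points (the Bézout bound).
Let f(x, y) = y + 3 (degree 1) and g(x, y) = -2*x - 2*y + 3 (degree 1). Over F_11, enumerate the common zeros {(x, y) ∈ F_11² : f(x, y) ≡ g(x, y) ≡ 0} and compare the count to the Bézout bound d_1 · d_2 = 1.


Common zeros: {(10, 8)}; count = 1; Bézout bound = 1.

deg(f) = 1, deg(g) = 1, so Bézout bound = 1.
Scan x ∈ F_11. For each x, list the y ∈ F_11 with f(x, y) ≡ 0 and those with g(x, y) ≡ 0 (mod 11); the common zeros in that column are the intersection.
  x = 0: f ≡ 0 at y ∈ {8}; g ≡ 0 at y ∈ {7}; common: ∅.
  x = 1: f ≡ 0 at y ∈ {8}; g ≡ 0 at y ∈ {6}; common: ∅.
  x = 2: f ≡ 0 at y ∈ {8}; g ≡ 0 at y ∈ {5}; common: ∅.
  x = 3: f ≡ 0 at y ∈ {8}; g ≡ 0 at y ∈ {4}; common: ∅.
  x = 4: f ≡ 0 at y ∈ {8}; g ≡ 0 at y ∈ {3}; common: ∅.
  x = 5: f ≡ 0 at y ∈ {8}; g ≡ 0 at y ∈ {2}; common: ∅.
  x = 6: f ≡ 0 at y ∈ {8}; g ≡ 0 at y ∈ {1}; common: ∅.
  x = 7: f ≡ 0 at y ∈ {8}; g ≡ 0 at y ∈ {0}; common: ∅.
  x = 8: f ≡ 0 at y ∈ {8}; g ≡ 0 at y ∈ {10}; common: ∅.
  x = 9: f ≡ 0 at y ∈ {8}; g ≡ 0 at y ∈ {9}; common: ∅.
  x = 10: f ≡ 0 at y ∈ {8}; g ≡ 0 at y ∈ {8}; common: {8}.
Collecting: common zeros = {(10, 8)}, so the count is 1.
Comparison with the Bézout bound: 1 ≤ 1 = deg(f)·deg(g), as expected for curves with no common component (the bound is attained).


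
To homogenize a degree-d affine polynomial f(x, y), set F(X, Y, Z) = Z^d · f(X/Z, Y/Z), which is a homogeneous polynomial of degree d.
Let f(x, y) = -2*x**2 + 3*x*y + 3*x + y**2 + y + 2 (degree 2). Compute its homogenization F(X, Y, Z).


F(X, Y, Z) = -2*X**2 + 3*X*Y + 3*X*Z + Y**2 + Y*Z + 2*Z**2

deg(f) = 2.
Substitute x = X/Z, y = Y/Z into f, then multiply by Z^2.
  monomial -2·x^2·y^0 ↦ -2·X^2·Y^0·Z^0.
  monomial 3·x^1·y^1 ↦ 3·X^1·Y^1·Z^0.
  monomial 3·x^1·y^0 ↦ 3·X^1·Y^0·Z^1.
  monomial 1·x^0·y^2 ↦ 1·X^0·Y^2·Z^0.
  monomial 1·x^0·y^1 ↦ 1·X^0·Y^1·Z^1.
  monomial 2·x^0·y^0 ↦ 2·X^0·Y^0·Z^2.
Collecting: F(X, Y, Z) = -2*X**2 + 3*X*Y + 3*X*Z + Y**2 + Y*Z + 2*Z**2.


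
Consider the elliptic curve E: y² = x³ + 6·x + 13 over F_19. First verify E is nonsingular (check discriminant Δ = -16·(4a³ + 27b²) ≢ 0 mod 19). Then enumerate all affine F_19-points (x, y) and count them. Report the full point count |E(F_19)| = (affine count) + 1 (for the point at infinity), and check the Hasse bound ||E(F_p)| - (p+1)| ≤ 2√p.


Affine points = {(1, 1), (1, 18), (3, 1), (3, 18), (4, 5), (4, 14), (5, 4), (5, 15), (9, 6), (9, 13), (10, 3), (10, 16), (11, 2), (11, 17), (15, 1), (15, 18), (16, 5), (16, 14), (18, 5), (18, 14)}; affine count = 20; |E(F_19)| = 21.

Discriminant check: Δ ∝ 4a³ + 27b² = 4·6³ + 27·13² = 4·216 + 27·169 ≡ 12 (mod 19). Nonzero ⇒ E is nonsingular.
For each x ∈ F_19, compute rhs = x³ + 6·x + 13 mod 19, then count y ∈ F_19 with y² ≡ rhs.
  x = 0: rhs = 13, matching y values: none (0 points).
  x = 1: rhs = 1, matching y values: 1, 18 (2 points).
  x = 2: rhs = 14, matching y values: none (0 points).
  x = 3: rhs = 1, matching y values: 1, 18 (2 points).
  x = 4: rhs = 6, matching y values: 5, 14 (2 points).
  x = 5: rhs = 16, matching y values: 4, 15 (2 points).
  x = 6: rhs = 18, matching y values: none (0 points).
  x = 7: rhs = 18, matching y values: none (0 points).
  x = 8: rhs = 3, matching y values: none (0 points).
  x = 9: rhs = 17, matching y values: 6, 13 (2 points).
  x = 10: rhs = 9, matching y values: 3, 16 (2 points).
  x = 11: rhs = 4, matching y values: 2, 17 (2 points).
  x = 12: rhs = 8, matching y values: none (0 points).
  x = 13: rhs = 8, matching y values: none (0 points).
  x = 14: rhs = 10, matching y values: none (0 points).
  x = 15: rhs = 1, matching y values: 1, 18 (2 points).
  x = 16: rhs = 6, matching y values: 5, 14 (2 points).
  x = 17: rhs = 12, matching y values: none (0 points).
  x = 18: rhs = 6, matching y values: 5, 14 (2 points).
Total affine count: 20.
Full point count |E(F_19)| = 20 + 1 = 21.
Hasse bound: |21 − (19+1)| = |1| = 1 ≤ 2√19 ≈ 8.7178 ✓.


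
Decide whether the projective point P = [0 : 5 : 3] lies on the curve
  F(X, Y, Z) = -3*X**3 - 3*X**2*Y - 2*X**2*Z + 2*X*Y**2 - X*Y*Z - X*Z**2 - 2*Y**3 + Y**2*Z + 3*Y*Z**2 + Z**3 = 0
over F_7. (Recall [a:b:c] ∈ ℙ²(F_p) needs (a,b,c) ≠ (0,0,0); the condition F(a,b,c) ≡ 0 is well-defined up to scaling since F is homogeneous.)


F(0,5,3) ≡ 1 (mod 7); P is NOT on the curve.

Evaluate F(0, 5, 3) term-by-term (mod 7).
  -3*X**3 ↦ -3·0·1·1 = 0
  -3*X**2*Y ↦ -3·0·5·1 = 0
  -2*X**2*Z ↦ -2·0·1·3 = 0
  2*X*Y**2 ↦ 2·0·25·1 = 0
  -X*Y*Z ↦ -1·0·5·3 = 0
  -X*Z**2 ↦ -1·0·1·9 = 0
  -2*Y**3 ↦ -2·1·125·1 = -250
  Y**2*Z ↦ 1·1·25·3 = 75
  3*Y*Z**2 ↦ 3·1·5·9 = 135
  Z**3 ↦ 1·1·1·27 = 27
Sum: F(0, 5, 3) = (0) + (0) + (0) + (0) + (0) + (0) + (-250) + (75) + (135) + (27) = -13.
Reducing mod 7: -13 ≡ 1 (mod 7).
Since F(a, b, c) ≡ 1 ≠ 0 (mod 7), P does NOT lie on the curve.
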